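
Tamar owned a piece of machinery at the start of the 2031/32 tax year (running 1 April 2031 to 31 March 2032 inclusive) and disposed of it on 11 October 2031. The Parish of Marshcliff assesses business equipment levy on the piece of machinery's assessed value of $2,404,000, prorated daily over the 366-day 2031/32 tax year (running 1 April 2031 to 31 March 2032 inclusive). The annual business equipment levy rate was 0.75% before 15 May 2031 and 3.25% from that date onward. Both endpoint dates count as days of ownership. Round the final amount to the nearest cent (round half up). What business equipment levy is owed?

$34,188.03

1 April – 14 May 2031: 44 days at 0.75% → $2,404,000 × 0.75% × 44/366 = $2,167.5410
15 May – 11 October 2031: 150 days at 3.25% → $2,404,000 × 3.25% × 150/366 = $32,020.4918
Total = $34,188.0328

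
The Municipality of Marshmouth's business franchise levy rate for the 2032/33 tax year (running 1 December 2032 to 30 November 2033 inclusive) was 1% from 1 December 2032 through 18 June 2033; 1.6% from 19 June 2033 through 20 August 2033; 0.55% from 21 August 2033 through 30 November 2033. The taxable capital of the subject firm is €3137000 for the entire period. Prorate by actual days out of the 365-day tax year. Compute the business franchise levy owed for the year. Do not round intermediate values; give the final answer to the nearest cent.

€30673.84

1 December 2032 – 18 June 2033: 200 days at 1% → €3137000 × 1% × 200/365 = €17189.0411
19 June – 20 August 2033: 63 days at 1.6% → €3137000 × 1.6% × 63/365 = €8663.2767
21 August – 30 November 2033: 102 days at 0.55% → €3137000 × 0.55% × 102/365 = €4821.5260
Total = €30673.8438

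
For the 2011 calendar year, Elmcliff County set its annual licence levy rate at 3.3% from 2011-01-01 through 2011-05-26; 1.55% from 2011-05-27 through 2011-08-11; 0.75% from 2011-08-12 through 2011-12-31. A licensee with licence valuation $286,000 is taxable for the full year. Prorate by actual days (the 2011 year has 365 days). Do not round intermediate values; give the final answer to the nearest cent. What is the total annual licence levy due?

2011-01-01 to 2011-05-26: 146 days at 3.3% → $286,000 × 3.3% × 146/365 = $3,775.2000
2011-05-27 to 2011-08-11: 77 days at 1.55% → $286,000 × 1.55% × 77/365 = $935.1808
2011-08-12 to 2011-12-31: 142 days at 0.75% → $286,000 × 0.75% × 142/365 = $834.4932
Total = $5,544.8740

$5,544.87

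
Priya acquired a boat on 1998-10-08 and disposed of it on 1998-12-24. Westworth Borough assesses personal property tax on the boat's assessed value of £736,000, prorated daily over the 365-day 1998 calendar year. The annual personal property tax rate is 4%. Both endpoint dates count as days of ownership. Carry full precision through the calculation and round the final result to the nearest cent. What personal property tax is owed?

Days held (1998-10-08 to 1998-12-24): 78 out of 365
Tax = £736,000 × 4% × 78/365 = £6,291.2877

£6,291.29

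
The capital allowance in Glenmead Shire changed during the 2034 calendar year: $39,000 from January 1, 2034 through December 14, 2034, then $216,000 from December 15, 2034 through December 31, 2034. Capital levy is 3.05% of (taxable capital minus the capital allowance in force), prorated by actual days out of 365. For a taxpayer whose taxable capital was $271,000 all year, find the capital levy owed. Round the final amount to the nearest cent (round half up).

$6,824.56

January 1 – December 14, 2034: 348 days, exemption $39,000 → ($271,000 − $39,000) × 3.05% × 348/365 = $6,746.4329
December 15 – December 31, 2034: 17 days, exemption $216,000 → ($271,000 − $216,000) × 3.05% × 17/365 = $78.1301
Total = $6,824.5630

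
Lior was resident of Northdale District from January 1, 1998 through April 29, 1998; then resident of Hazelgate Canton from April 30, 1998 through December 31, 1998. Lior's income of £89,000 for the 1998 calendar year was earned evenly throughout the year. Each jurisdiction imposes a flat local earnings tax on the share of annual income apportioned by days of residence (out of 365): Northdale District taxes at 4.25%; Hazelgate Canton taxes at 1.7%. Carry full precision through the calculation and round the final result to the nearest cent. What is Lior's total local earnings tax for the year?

£2,252.92

Northdale District, January 1 – April 29, 1998: 119 days → £89,000 × 4.25% × 119/365 = £1,233.1986
Hazelgate Canton, April 30 – December 31, 1998: 246 days → £89,000 × 1.7% × 246/365 = £1,019.7205
Total = £2,252.9192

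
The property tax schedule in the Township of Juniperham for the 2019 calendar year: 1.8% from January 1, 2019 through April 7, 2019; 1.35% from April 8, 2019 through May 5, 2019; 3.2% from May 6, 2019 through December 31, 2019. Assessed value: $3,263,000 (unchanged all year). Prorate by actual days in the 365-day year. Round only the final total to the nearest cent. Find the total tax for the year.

$87,645.07

January 1 – April 7, 2019: 97 days at 1.8% → $3,263,000 × 1.8% × 97/365 = $15,608.7616
April 8 – May 5, 2019: 28 days at 1.35% → $3,263,000 × 1.35% × 28/365 = $3,379.2164
May 6 – December 31, 2019: 240 days at 3.2% → $3,263,000 × 3.2% × 240/365 = $68,657.0959
Total = $87,645.0740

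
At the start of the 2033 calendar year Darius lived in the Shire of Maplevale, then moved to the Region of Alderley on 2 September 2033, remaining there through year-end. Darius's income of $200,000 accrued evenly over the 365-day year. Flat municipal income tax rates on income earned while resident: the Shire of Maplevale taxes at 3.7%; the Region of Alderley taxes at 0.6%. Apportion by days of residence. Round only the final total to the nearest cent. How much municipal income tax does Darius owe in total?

The Shire of Maplevale, 1 January – 1 September 2033: 244 days → $200,000 × 3.7% × 244/365 = $4,946.8493
The Region of Alderley, 2 September – 31 December 2033: 121 days → $200,000 × 0.6% × 121/365 = $397.8082
Total = $5,344.6575

$5,344.66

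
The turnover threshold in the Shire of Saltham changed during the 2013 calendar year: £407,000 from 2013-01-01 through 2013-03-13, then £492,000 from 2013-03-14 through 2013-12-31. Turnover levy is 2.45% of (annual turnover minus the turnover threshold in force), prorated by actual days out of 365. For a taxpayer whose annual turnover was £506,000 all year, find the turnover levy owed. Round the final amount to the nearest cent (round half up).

2013-01-01 to 2013-03-13: 72 days, exemption £407,000 → (£506,000 − £407,000) × 2.45% × 72/365 = £478.4548
2013-03-14 to 2013-12-31: 293 days, exemption £492,000 → (£506,000 − £492,000) × 2.45% × 293/365 = £275.3397
Total = £753.7945

£753.79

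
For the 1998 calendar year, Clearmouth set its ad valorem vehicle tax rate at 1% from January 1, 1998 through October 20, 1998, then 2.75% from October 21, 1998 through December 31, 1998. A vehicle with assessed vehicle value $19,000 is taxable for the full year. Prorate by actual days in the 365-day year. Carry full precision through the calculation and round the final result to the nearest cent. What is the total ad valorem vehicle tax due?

$255.59

January 1 – October 20, 1998: 293 days at 1% → $19,000 × 1% × 293/365 = $152.5205
October 21 – December 31, 1998: 72 days at 2.75% → $19,000 × 2.75% × 72/365 = $103.0685
Total = $255.5890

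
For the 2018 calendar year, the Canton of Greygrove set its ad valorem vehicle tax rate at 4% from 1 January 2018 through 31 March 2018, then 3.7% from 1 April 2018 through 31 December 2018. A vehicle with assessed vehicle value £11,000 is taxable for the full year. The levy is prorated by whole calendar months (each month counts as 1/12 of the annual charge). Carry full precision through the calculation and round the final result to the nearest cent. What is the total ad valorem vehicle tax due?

1 January – 31 March 2018: 3 months at 4% → £11,000 × 4% × 3/12 = £110.0000
1 April – 31 December 2018: 9 months at 3.7% → £11,000 × 3.7% × 9/12 = £305.2500
Total = £415.2500

£415.25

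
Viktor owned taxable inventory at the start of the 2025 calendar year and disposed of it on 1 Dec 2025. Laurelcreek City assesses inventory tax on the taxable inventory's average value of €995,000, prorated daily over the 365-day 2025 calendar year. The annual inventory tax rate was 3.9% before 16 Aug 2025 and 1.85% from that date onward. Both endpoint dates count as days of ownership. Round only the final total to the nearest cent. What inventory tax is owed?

1 Jan – 15 Aug 2025: 227 days at 3.9% → €995,000 × 3.9% × 227/365 = €24,133.5205
16 Aug – 1 Dec 2025: 108 days at 1.85% → €995,000 × 1.85% × 108/365 = €5,446.6027
Total = €29,580.1233

€29,580.12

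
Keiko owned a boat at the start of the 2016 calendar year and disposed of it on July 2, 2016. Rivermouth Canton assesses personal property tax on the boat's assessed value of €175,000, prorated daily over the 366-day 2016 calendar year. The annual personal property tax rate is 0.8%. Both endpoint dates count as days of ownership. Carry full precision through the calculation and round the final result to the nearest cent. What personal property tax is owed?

Days held (January 1 – July 2, 2016): 184 out of 366
Tax = €175,000 × 0.8% × 184/366 = €703.8251

€703.83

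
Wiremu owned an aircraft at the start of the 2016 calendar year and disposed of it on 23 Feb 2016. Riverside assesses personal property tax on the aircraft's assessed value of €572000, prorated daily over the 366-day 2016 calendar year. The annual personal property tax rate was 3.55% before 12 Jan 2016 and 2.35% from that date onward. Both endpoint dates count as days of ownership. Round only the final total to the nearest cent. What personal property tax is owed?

1 Jan – 11 Jan 2016: 11 days at 3.55% → €572000 × 3.55% × 11/366 = €610.2896
12 Jan – 23 Feb 2016: 43 days at 2.35% → €572000 × 2.35% × 43/366 = €1579.2514
Total = €2189.5410

€2189.54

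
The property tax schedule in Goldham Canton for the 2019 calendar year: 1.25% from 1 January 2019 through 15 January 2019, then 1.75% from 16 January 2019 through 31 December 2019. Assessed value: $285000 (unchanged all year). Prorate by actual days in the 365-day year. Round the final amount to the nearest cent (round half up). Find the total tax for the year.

$4928.94

1 January – 15 January 2019: 15 days at 1.25% → $285000 × 1.25% × 15/365 = $146.4041
16 January – 31 December 2019: 350 days at 1.75% → $285000 × 1.75% × 350/365 = $4782.5342
Total = $4928.9384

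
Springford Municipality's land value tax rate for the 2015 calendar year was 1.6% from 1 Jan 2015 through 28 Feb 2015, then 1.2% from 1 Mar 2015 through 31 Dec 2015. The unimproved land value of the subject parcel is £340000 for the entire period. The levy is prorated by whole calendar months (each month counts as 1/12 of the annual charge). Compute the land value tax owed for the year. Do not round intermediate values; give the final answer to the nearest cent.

1 Jan – 28 Feb 2015: 2 months at 1.6% → £340000 × 1.6% × 2/12 = £906.6667
1 Mar – 31 Dec 2015: 10 months at 1.2% → £340000 × 1.2% × 10/12 = £3400.0000
Total = £4306.6667

£4306.67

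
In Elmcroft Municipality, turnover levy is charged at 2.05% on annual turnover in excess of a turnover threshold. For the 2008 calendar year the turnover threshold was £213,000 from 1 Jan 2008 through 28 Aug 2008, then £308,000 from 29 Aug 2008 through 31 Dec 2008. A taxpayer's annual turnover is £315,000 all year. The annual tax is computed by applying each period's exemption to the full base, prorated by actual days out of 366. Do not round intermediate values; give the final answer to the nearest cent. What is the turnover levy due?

1 Jan – 28 Aug 2008: 241 days, exemption £213,000 → (£315,000 − £213,000) × 2.05% × 241/366 = £1,376.8607
29 Aug – 31 Dec 2008: 125 days, exemption £308,000 → (£315,000 − £308,000) × 2.05% × 125/366 = £49.0096
Total = £1,425.8702

£1,425.87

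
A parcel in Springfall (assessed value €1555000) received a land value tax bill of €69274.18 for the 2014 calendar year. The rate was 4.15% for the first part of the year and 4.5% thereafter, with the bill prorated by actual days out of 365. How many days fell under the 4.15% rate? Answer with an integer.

47 days

Let d = days at the first rate; then 365 − d days at the second rate.
€1555000 × [4.15%·d + 4.5%·(365−d)] / 365 = €69274.18
Solving gives d = 47, so the new rate took effect on 17 February 2014.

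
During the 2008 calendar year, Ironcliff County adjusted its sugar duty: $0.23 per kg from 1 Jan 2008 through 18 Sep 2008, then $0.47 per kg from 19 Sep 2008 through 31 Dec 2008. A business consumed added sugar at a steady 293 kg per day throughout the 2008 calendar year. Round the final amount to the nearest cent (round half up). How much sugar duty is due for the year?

1 Jan – 18 Sep 2008: 262 days × 293 kg/day = 76,766 kg at $0.23/kg → $17,656.18
19 Sep – 31 Dec 2008: 104 days × 293 kg/day = 30,472 kg at $0.47/kg → $14,321.84

$31,978.02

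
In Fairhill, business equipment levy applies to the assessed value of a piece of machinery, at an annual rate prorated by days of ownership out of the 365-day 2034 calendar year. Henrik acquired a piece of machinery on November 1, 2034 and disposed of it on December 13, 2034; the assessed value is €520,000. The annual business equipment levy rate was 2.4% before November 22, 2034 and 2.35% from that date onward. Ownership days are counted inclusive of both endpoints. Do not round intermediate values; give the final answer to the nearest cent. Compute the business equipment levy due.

€1,454.58

November 1 – November 21, 2034: 21 days at 2.4% → €520,000 × 2.4% × 21/365 = €718.0274
November 22 – December 13, 2034: 22 days at 2.35% → €520,000 × 2.35% × 22/365 = €736.5479
Total = €1,454.5753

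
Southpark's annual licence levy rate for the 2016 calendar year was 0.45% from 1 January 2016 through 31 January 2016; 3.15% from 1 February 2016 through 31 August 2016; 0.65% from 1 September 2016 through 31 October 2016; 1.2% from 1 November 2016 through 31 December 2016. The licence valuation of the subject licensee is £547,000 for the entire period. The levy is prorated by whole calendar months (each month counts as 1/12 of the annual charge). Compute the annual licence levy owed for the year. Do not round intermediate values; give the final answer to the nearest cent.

£11,942.83

1 January – 31 January 2016: 1 month at 0.45% → £547,000 × 0.45% × 1/12 = £205.1250
1 February – 31 August 2016: 7 months at 3.15% → £547,000 × 3.15% × 7/12 = £10,051.1250
1 September – 31 October 2016: 2 months at 0.65% → £547,000 × 0.65% × 2/12 = £592.5833
1 November – 31 December 2016: 2 months at 1.2% → £547,000 × 1.2% × 2/12 = £1,094.0000
Total = £11,942.8333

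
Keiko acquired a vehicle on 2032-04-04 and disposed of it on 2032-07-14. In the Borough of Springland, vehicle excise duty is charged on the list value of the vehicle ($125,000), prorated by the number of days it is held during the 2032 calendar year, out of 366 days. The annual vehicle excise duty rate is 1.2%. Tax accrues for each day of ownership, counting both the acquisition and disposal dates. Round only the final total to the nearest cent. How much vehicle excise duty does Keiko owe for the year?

Days held (2032-04-04 to 2032-07-14): 102 out of 366
Tax = $125,000 × 1.2% × 102/366 = $418.0328

$418.03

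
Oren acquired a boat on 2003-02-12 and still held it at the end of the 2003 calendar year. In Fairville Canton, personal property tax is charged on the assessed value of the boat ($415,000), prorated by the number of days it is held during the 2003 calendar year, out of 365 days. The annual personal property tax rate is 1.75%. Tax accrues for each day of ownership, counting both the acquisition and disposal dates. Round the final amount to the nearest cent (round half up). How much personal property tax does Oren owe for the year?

Days held (2003-02-12 to 2003-12-31): 323 out of 365
Tax = $415,000 × 1.75% × 323/365 = $6,426.8151

$6,426.82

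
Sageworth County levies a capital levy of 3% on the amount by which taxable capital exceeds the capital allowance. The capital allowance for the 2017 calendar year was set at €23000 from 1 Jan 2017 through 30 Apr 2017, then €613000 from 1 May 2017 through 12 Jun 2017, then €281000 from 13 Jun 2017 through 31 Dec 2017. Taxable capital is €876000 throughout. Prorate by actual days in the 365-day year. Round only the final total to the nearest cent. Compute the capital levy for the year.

1 Jan – 30 Apr 2017: 120 days, exemption €23000 → (€876000 − €23000) × 3% × 120/365 = €8413.1507
1 May – 12 Jun 2017: 43 days, exemption €613000 → (€876000 − €613000) × 3% × 43/365 = €929.5068
13 Jun – 31 Dec 2017: 202 days, exemption €281000 → (€876000 − €281000) × 3% × 202/365 = €9878.6301
Total = €19221.2877

€19221.29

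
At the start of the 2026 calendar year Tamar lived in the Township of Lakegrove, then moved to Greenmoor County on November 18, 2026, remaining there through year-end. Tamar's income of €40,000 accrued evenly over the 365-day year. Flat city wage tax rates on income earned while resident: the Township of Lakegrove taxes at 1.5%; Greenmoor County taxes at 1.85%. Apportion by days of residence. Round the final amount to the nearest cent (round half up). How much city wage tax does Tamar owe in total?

The Township of Lakegrove, January 1 – November 17, 2026: 321 days → €40,000 × 1.5% × 321/365 = €527.6712
Greenmoor County, November 18 – December 31, 2026: 44 days → €40,000 × 1.85% × 44/365 = €89.2055
Total = €616.8767

€616.88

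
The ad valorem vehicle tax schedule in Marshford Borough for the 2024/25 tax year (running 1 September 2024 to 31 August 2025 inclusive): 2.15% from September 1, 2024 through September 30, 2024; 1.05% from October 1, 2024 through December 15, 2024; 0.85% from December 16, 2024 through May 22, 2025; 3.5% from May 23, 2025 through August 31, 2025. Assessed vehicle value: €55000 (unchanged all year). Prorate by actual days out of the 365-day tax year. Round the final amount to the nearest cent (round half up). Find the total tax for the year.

September 1 – September 30, 2024: 30 days at 2.15% → €55000 × 2.15% × 30/365 = €97.1918
October 1 – December 15, 2024: 76 days at 1.05% → €55000 × 1.05% × 76/365 = €120.2466
December 16, 2024 – May 22, 2025: 158 days at 0.85% → €55000 × 0.85% × 158/365 = €202.3699
May 23 – August 31, 2025: 101 days at 3.5% → €55000 × 3.5% × 101/365 = €532.6712
Total = €952.4795

€952.48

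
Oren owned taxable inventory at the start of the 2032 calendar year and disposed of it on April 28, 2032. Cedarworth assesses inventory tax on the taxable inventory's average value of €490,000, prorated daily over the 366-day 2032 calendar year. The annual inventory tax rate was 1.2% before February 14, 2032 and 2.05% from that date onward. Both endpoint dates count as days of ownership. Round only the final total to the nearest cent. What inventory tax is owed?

€2,765.29

January 1 – February 13, 2032: 44 days at 1.2% → €490,000 × 1.2% × 44/366 = €706.8852
February 14 – April 28, 2032: 75 days at 2.05% → €490,000 × 2.05% × 75/366 = €2,058.4016
Total = €2,765.2869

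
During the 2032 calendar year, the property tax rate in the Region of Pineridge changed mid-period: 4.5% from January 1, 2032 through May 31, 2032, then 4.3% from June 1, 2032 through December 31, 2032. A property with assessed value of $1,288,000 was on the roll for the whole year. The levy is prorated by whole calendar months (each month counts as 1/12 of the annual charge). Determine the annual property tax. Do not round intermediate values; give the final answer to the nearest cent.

January 1 – May 31, 2032: 5 months at 4.5% → $1,288,000 × 4.5% × 5/12 = $24,150.0000
June 1 – December 31, 2032: 7 months at 4.3% → $1,288,000 × 4.3% × 7/12 = $32,307.3333
Total = $56,457.3333

$56,457.33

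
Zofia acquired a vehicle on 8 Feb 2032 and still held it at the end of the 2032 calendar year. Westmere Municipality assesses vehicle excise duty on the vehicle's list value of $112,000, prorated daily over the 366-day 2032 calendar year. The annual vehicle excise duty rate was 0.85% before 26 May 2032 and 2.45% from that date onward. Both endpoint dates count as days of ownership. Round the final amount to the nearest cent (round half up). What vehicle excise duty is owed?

$1,930.32

8 Feb – 25 May 2032: 108 days at 0.85% → $112,000 × 0.85% × 108/366 = $280.9180
26 May – 31 Dec 2032: 220 days at 2.45% → $112,000 × 2.45% × 220/366 = $1,649.3989
Total = $1,930.3169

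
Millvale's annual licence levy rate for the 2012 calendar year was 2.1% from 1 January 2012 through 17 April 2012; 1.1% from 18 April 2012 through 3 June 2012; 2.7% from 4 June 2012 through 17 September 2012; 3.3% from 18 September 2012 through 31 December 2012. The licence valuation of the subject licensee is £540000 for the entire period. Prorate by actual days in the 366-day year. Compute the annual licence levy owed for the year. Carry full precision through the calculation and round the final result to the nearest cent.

1 January – 17 April 2012: 108 days at 2.1% → £540000 × 2.1% × 108/366 = £3346.2295
18 April – 3 June 2012: 47 days at 1.1% → £540000 × 1.1% × 47/366 = £762.7869
4 June – 17 September 2012: 106 days at 2.7% → £540000 × 2.7% × 106/366 = £4222.6230
18 September – 31 December 2012: 105 days at 3.3% → £540000 × 3.3% × 105/366 = £5112.2951
Total = £13443.9344

£13443.93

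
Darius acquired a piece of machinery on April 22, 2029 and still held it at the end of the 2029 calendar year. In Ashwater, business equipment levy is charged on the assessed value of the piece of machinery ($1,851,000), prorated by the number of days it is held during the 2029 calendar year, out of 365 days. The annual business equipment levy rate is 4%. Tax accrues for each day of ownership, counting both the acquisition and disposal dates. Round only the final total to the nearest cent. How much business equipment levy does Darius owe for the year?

$51,523.73

Days held (April 22 – December 31, 2029): 254 out of 365
Tax = $1,851,000 × 4% × 254/365 = $51,523.7260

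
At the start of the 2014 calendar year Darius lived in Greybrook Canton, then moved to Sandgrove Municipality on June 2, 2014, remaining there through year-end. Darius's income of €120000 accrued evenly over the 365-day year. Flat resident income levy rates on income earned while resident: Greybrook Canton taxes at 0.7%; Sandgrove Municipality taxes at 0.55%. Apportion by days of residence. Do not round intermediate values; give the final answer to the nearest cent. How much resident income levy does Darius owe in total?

Greybrook Canton, January 1 – June 1, 2014: 152 days → €120000 × 0.7% × 152/365 = €349.8082
Sandgrove Municipality, June 2 – December 31, 2014: 213 days → €120000 × 0.55% × 213/365 = €385.1507
Total = €734.9589

€734.96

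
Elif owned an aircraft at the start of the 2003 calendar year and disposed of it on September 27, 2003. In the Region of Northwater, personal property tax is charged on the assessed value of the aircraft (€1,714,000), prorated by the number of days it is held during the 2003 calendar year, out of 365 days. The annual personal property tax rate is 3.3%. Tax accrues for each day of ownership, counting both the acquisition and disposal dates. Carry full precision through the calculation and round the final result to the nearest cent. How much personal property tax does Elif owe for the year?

€41,840.38

Days held (January 1 – September 27, 2003): 270 out of 365
Tax = €1,714,000 × 3.3% × 270/365 = €41,840.3836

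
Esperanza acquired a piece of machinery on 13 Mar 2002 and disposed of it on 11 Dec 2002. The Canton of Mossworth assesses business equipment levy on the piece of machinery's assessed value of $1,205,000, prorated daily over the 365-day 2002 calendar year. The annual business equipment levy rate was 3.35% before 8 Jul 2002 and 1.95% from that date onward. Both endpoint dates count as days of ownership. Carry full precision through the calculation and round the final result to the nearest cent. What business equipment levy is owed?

13 Mar – 7 Jul 2002: 117 days at 3.35% → $1,205,000 × 3.35% × 117/365 = $12,939.7192
8 Jul – 11 Dec 2002: 157 days at 1.95% → $1,205,000 × 1.95% × 157/365 = $10,107.1438
Total = $23,046.8630

$23,046.86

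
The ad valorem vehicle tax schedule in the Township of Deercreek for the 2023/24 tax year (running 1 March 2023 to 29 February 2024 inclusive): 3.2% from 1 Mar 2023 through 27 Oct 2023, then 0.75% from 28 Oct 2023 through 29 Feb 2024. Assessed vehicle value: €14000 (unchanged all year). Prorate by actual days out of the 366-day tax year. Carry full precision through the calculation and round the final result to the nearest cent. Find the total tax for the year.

1 Mar – 27 Oct 2023: 241 days at 3.2% → €14000 × 3.2% × 241/366 = €294.9945
28 Oct 2023 – 29 Feb 2024: 125 days at 0.75% → €14000 × 0.75% × 125/366 = €35.8607
Total = €330.8552

€330.86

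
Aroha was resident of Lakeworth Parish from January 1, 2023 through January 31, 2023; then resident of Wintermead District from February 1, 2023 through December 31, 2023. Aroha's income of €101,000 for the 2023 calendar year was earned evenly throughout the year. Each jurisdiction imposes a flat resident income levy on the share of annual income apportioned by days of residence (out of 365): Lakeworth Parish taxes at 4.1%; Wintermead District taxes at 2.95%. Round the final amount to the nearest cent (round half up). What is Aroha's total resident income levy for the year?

Lakeworth Parish, January 1 – January 31, 2023: 31 days → €101,000 × 4.1% × 31/365 = €351.7014
Wintermead District, February 1 – December 31, 2023: 334 days → €101,000 × 2.95% × 334/365 = €2,726.4466
Total = €3,078.1479

€3,078.15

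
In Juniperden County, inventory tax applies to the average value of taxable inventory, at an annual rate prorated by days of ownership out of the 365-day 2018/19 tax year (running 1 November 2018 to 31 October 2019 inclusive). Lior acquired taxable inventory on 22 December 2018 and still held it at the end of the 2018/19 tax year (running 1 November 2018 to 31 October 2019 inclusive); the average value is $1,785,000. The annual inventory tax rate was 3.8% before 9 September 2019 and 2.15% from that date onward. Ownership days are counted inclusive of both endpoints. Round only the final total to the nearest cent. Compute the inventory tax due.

22 December 2018 – 8 September 2019: 261 days at 3.8% → $1,785,000 × 3.8% × 261/365 = $48,503.0959
9 September – 31 October 2019: 53 days at 2.15% → $1,785,000 × 2.15% × 53/365 = $5,572.6233
Total = $54,075.7192

$54,075.72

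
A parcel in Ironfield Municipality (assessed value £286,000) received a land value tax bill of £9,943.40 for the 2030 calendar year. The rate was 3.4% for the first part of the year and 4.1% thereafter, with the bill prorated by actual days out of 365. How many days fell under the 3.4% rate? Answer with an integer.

Let d = days at the first rate; then 365 − d days at the second rate.
£286,000 × [3.4%·d + 4.1%·(365−d)] / 365 = £9,943.40
Solving gives d = 325, so the new rate took effect on 22 November 2030.

325 days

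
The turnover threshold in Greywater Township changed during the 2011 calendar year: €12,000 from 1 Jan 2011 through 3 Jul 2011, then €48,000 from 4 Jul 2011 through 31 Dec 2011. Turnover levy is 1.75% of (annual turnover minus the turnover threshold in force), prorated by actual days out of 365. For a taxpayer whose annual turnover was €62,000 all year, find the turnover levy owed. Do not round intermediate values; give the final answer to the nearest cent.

1 Jan – 3 Jul 2011: 184 days, exemption €12,000 → (€62,000 − €12,000) × 1.75% × 184/365 = €441.0959
4 Jul – 31 Dec 2011: 181 days, exemption €48,000 → (€62,000 − €48,000) × 1.75% × 181/365 = €121.4932
Total = €562.5890

€562.59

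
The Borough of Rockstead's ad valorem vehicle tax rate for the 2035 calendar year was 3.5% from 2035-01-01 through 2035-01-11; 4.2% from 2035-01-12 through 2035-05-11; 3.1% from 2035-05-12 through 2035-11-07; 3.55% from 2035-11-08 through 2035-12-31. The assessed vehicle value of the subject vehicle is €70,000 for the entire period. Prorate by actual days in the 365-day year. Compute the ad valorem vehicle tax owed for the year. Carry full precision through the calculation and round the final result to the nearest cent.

2035-01-01 to 2035-01-11: 11 days at 3.5% → €70,000 × 3.5% × 11/365 = €73.8356
2035-01-12 to 2035-05-11: 120 days at 4.2% → €70,000 × 4.2% × 120/365 = €966.5753
2035-05-12 to 2035-11-07: 180 days at 3.1% → €70,000 × 3.1% × 180/365 = €1,070.1370
2035-11-08 to 2035-12-31: 54 days at 3.55% → €70,000 × 3.55% × 54/365 = €367.6438
Total = €2,478.1918

€2,478.19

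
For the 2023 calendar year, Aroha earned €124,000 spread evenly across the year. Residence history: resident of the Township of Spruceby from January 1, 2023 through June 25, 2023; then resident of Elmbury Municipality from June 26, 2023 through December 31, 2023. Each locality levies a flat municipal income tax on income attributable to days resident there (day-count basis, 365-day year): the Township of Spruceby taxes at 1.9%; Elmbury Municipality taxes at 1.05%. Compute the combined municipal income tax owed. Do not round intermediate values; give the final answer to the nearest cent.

The Township of Spruceby, January 1 – June 25, 2023: 176 days → €124,000 × 1.9% × 176/365 = €1,136.0438
Elmbury Municipality, June 26 – December 31, 2023: 189 days → €124,000 × 1.05% × 189/365 = €674.1863
Total = €1,810.2301

€1,810.23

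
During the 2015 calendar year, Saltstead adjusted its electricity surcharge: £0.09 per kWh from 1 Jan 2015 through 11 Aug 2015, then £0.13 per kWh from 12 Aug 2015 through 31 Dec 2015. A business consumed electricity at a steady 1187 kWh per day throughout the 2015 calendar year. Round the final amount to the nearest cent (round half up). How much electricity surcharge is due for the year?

£45,735.11

1 Jan – 11 Aug 2015: 223 days × 1187 kWh/day = 264,701 kWh at £0.09/kWh → £23,823.09
12 Aug – 31 Dec 2015: 142 days × 1187 kWh/day = 168,554 kWh at £0.13/kWh → £21,912.02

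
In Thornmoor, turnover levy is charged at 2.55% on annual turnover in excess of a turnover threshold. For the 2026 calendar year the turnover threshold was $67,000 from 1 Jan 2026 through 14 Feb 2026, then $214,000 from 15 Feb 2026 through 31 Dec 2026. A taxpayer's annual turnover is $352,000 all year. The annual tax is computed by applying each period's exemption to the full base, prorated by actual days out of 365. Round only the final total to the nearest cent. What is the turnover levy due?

$3,981.14

1 Jan – 14 Feb 2026: 45 days, exemption $67,000 → ($352,000 − $67,000) × 2.55% × 45/365 = $895.9932
15 Feb – 31 Dec 2026: 320 days, exemption $214,000 → ($352,000 − $214,000) × 2.55% × 320/365 = $3,085.1507
Total = $3,981.1438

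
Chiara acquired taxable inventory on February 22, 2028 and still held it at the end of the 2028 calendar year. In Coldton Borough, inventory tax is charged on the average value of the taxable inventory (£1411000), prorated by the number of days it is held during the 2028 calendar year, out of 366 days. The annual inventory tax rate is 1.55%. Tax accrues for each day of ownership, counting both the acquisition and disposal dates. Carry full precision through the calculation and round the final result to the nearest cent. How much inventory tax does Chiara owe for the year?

Days held (February 22 – December 31, 2028): 314 out of 366
Tax = £1411000 × 1.55% × 314/366 = £18763.2158

£18763.22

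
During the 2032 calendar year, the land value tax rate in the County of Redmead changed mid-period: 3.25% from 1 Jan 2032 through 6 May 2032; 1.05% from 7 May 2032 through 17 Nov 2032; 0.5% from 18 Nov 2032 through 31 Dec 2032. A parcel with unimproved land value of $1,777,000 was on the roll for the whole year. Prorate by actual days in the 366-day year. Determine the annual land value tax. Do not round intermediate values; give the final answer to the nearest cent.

$31,048.95

1 Jan – 6 May 2032: 127 days at 3.25% → $1,777,000 × 3.25% × 127/366 = $20,039.8019
7 May – 17 Nov 2032: 195 days at 1.05% → $1,777,000 × 1.05% × 195/366 = $9,941.0041
18 Nov – 31 Dec 2032: 44 days at 0.5% → $1,777,000 × 0.5% × 44/366 = $1,068.1421
Total = $31,048.9481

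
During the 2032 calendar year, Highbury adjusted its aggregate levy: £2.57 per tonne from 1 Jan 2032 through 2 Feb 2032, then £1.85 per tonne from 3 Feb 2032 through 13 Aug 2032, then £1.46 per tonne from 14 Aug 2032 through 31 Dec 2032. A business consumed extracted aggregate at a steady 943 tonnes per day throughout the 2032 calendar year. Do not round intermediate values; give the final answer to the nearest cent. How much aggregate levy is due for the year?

1 Jan – 2 Feb 2032: 33 days × 943 tonnes/day = 31,119 tonnes at £2.57/tonne → £79,975.83
3 Feb – 13 Aug 2032: 193 days × 943 tonnes/day = 181,999 tonnes at £1.85/tonne → £336,698.15
14 Aug – 31 Dec 2032: 140 days × 943 tonnes/day = 132,020 tonnes at £1.46/tonne → £192,749.20

£609,423.18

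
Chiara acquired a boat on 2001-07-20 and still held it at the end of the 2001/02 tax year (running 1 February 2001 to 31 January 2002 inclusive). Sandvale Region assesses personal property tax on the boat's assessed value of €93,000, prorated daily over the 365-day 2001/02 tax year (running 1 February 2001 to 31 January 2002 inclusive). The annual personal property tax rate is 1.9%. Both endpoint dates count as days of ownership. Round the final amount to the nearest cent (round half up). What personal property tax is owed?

Days held (2001-07-20 to 2002-01-31): 196 out of 365
Tax = €93,000 × 1.9% × 196/365 = €948.8548

€948.85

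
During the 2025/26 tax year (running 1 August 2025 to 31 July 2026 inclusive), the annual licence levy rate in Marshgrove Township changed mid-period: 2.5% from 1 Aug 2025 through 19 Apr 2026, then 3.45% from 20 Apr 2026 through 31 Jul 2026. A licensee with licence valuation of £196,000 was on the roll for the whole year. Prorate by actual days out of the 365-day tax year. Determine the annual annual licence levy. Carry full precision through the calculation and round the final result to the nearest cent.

£5,425.44

1 Aug 2025 – 19 Apr 2026: 262 days at 2.5% → £196,000 × 2.5% × 262/365 = £3,517.2603
20 Apr – 31 Jul 2026: 103 days at 3.45% → £196,000 × 3.45% × 103/365 = £1,908.1808
Total = £5,425.4411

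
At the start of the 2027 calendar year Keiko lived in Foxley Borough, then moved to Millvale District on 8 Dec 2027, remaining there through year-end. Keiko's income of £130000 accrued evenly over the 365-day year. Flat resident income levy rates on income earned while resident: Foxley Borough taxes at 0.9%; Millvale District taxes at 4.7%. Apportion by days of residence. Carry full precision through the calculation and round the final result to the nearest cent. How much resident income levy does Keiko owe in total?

Foxley Borough, 1 Jan – 7 Dec 2027: 341 days → £130000 × 0.9% × 341/365 = £1093.0685
Millvale District, 8 Dec – 31 Dec 2027: 24 days → £130000 × 4.7% × 24/365 = £401.7534
Total = £1494.8219

£1494.82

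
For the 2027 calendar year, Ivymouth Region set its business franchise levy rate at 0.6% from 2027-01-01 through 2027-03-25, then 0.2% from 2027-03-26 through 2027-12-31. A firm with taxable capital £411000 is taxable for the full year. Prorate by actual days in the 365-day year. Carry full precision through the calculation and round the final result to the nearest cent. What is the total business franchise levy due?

£1200.35

2027-01-01 to 2027-03-25: 84 days at 0.6% → £411000 × 0.6% × 84/365 = £567.5178
2027-03-26 to 2027-12-31: 281 days at 0.2% → £411000 × 0.2% × 281/365 = £632.8274
Total = £1200.3452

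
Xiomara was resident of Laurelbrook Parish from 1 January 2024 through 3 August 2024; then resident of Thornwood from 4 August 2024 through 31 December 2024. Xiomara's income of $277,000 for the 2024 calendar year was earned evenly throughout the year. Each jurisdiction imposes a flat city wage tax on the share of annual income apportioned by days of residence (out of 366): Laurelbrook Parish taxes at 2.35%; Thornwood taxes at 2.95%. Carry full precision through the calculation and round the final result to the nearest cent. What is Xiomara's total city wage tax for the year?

$7,190.65

Laurelbrook Parish, 1 January – 3 August 2024: 216 days → $277,000 × 2.35% × 216/366 = $3,841.6721
Thornwood, 4 August – 31 December 2024: 150 days → $277,000 × 2.95% × 150/366 = $3,348.9754
Total = $7,190.6475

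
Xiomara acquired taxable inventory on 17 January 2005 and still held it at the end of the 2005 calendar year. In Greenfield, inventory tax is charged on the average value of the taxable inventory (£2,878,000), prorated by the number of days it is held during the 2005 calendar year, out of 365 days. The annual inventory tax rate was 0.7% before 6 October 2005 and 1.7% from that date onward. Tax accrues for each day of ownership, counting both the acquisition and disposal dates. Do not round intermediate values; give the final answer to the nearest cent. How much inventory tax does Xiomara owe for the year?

17 January – 5 October 2005: 262 days at 0.7% → £2,878,000 × 0.7% × 262/365 = £14,460.9644
6 October – 31 December 2005: 87 days at 1.7% → £2,878,000 × 1.7% × 87/365 = £11,661.8137
Total = £26,122.7781

£26,122.78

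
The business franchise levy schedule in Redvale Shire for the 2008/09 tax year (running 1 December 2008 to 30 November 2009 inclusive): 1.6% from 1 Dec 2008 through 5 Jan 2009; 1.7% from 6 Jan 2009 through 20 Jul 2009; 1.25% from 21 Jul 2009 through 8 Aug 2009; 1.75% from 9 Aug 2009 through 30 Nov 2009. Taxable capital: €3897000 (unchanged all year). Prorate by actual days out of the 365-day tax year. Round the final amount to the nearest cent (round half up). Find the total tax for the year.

€65560.35

1 Dec 2008 – 5 Jan 2009: 36 days at 1.6% → €3897000 × 1.6% × 36/365 = €6149.7863
6 Jan – 20 Jul 2009: 196 days at 1.7% → €3897000 × 1.7% × 196/365 = €35574.8055
21 Jul – 8 Aug 2009: 19 days at 1.25% → €3897000 × 1.25% × 19/365 = €2535.7192
9 Aug – 30 Nov 2009: 114 days at 1.75% → €3897000 × 1.75% × 114/365 = €21300.0411
Total = €65560.3521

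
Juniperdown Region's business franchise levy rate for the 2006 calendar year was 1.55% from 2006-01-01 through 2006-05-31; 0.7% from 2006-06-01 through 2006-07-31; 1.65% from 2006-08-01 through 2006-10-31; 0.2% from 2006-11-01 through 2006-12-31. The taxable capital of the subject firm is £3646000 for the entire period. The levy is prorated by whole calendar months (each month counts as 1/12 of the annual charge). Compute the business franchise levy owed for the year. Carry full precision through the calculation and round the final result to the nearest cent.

£44055.83

2006-01-01 to 2006-05-31: 5 months at 1.55% → £3646000 × 1.55% × 5/12 = £23547.0833
2006-06-01 to 2006-07-31: 2 months at 0.7% → £3646000 × 0.7% × 2/12 = £4253.6667
2006-08-01 to 2006-10-31: 3 months at 1.65% → £3646000 × 1.65% × 3/12 = £15039.7500
2006-11-01 to 2006-12-31: 2 months at 0.2% → £3646000 × 0.2% × 2/12 = £1215.3333
Total = £44055.8333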